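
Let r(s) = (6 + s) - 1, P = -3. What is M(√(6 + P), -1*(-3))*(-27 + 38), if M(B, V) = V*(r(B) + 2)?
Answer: 231 + 33*√3 ≈ 288.16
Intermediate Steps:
r(s) = 5 + s
M(B, V) = V*(7 + B) (M(B, V) = V*((5 + B) + 2) = V*(7 + B))
M(√(6 + P), -1*(-3))*(-27 + 38) = ((-1*(-3))*(7 + √(6 - 3)))*(-27 + 38) = (3*(7 + √3))*11 = (21 + 3*√3)*11 = 231 + 33*√3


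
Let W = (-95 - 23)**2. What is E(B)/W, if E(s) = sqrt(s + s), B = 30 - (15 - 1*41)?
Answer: sqrt(7)/3481 ≈ 0.00076006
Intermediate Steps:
B = 56 (B = 30 - (15 - 41) = 30 - 1*(-26) = 30 + 26 = 56)
E(s) = sqrt(2)*sqrt(s) (E(s) = sqrt(2*s) = sqrt(2)*sqrt(s))
W = 13924 (W = (-118)**2 = 13924)
E(B)/W = (sqrt(2)*sqrt(56))/13924 = (sqrt(2)*(2*sqrt(14)))*(1/13924) = (4*sqrt(7))*(1/13924) = sqrt(7)/3481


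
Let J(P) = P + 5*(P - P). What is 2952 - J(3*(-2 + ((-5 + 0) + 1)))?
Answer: 2970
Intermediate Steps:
J(P) = P (J(P) = P + 5*0 = P + 0 = P)
2952 - J(3*(-2 + ((-5 + 0) + 1))) = 2952 - 3*(-2 + ((-5 + 0) + 1)) = 2952 - 3*(-2 + (-5 + 1)) = 2952 - 3*(-2 - 4) = 2952 - 3*(-6) = 2952 - 1*(-18) = 2952 + 18 = 2970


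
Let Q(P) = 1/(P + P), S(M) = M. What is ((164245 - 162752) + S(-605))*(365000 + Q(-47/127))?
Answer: 15233583612/47 ≈ 3.2412e+8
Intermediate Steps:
Q(P) = 1/(2*P)
((164245 - 162752) + S(-605))*(365000 + Q(-47/127)) = ((164245 - 162752) - 605)*(365000 + 1/(2*((-47/127)))) = (1493 - 605)*(365000 + 1/(2*((-47*1/127)))) = 888*(365000 + 1/(2*(-47/127))) = 888*(365000 + (½)*(-127/47)) = 888*(365000 - 127/94) = 888*(34309873/94) = 15233583612/47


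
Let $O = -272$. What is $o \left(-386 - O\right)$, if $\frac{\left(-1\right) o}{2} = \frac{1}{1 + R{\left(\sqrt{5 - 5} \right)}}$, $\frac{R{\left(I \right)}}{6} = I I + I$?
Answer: $228$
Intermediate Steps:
$R{\left(I \right)} = 6 I + 6 I^{2}$ ($R{\left(I \right)} = 6 \left(I I + I\right) = 6 \left(I^{2} + I\right) = 6 \left(I + I^{2}\right) = 6 I + 6 I^{2}$)
$o = -2$ ($o = - \frac{2}{1 + 6 \sqrt{5 - 5} \left(1 + \sqrt{5 - 5}\right)} = - \frac{2}{1 + 6 \sqrt{0} \left(1 + \sqrt{0}\right)} = - \frac{2}{1 + 6 \cdot 0 \left(1 + 0\right)} = - \frac{2}{1 + 6 \cdot 0 \cdot 1} = - \frac{2}{1 + 0} = - \frac{2}{1} = \left(-2\right) 1 = -2$)
$o \left(-386 - O\right) = - 2 \left(-386 - -272\right) = - 2 \left(-386 + 272\right) = \left(-2\right) \left(-114\right) = 228$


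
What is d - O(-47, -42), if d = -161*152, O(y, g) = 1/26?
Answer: -636273/26 ≈ -24472.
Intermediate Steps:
O(y, g) = 1/26
d = -24472
d - O(-47, -42) = -24472 - 1*1/26 = -24472 - 1/26 = -636273/26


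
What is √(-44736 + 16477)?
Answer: I*√28259 ≈ 168.1*I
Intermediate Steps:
√(-44736 + 16477) = √(-28259) = I*√28259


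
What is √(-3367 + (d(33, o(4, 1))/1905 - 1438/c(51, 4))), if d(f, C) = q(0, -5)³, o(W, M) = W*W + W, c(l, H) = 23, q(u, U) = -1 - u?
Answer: I*√6583839856170/43815 ≈ 58.562*I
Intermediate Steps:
o(W, M) = W + W² (o(W, M) = W² + W = W + W²)
d(f, C) = -1 (d(f, C) = (-1 - 1*0)³ = (-1 + 0)³ = (-1)³ = -1)
√(-3367 + (d(33, o(4, 1))/1905 - 1438/c(51, 4))) = √(-3367 + (-1/1905 - 1438/23)) = √(-3367 - 2739413/43815) = √(-150264518/43815) = I*√6583839856170/43815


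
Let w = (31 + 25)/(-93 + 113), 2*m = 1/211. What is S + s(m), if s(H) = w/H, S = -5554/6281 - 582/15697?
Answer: 52912037796/44814935 ≈ 1180.7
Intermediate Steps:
m = 1/422 (m = (1/2)/211 = (1/2)*(1/211) = 1/422 ≈ 0.0023697)
w = 14/5 (w = 56/20 = 56*(1/20) = 14/5 ≈ 2.8000)
S = -8257880/8962987 (S = -5554*1/6281 - 582*1/15697 = -5554/6281 - 582/15697 = -8257880/8962987 ≈ -0.92133)
s(H) = 14/(5*H)
S + s(m) = -8257880/8962987 + 14/(5*(1/422)) = -8257880/8962987 + (14/5)*422 = -8257880/8962987 + 5908/5 = 52912037796/44814935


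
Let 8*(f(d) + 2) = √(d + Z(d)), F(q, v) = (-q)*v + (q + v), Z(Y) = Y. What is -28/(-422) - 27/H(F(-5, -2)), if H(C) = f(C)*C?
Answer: 2*(-20884*I + 119*√34)/(3587*(√34 + 16*I)) ≈ -0.63466 - 0.25547*I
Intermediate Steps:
F(q, v) = q + v - q*v (F(q, v) = -q*v + (q + v) = q + v - q*v)
f(d) = -2 + √2*√d/8 (f(d) = -2 + √(d + d)/8 = -2 + √(2*d)/8 = -2 + (√2*√d)/8 = -2 + √2*√d/8)
H(C) = C*(-2 + √2*√C/8) (H(C) = (-2 + √2*√C/8)*C = C*(-2 + √2*√C/8))
-28/(-422) - 27/H(F(-5, -2)) = -28/(-422) - 27*8/((-16 + √2*√(-5 - 2 - 1*(-5)*(-2)))*(-5 - 2 - 1*(-5)*(-2))) = -28*(-1/422) - 27*8/((-16 + √2*√(-5 - 2 - 10))*(-5 - 2 - 10)) = 14/211 - 27*(-8/(17*(-16 + √2*√(-17)))) = 14/211 - 27*(-8/(17*(-16 + √2*(I*√17)))) = 14/211 - 27*(-8/(17*(-16 + I*√34))) = 14/211 - 27/(34 - 17*I*√34/8)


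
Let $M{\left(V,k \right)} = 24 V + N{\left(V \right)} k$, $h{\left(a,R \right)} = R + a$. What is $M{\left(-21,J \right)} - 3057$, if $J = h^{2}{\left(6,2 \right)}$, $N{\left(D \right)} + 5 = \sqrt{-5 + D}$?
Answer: $-3881 + 64 i \sqrt{26} \approx -3881.0 + 326.34 i$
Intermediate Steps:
$N{\left(D \right)} = -5 + \sqrt{-5 + D}$
$J = 64$ ($J = \left(2 + 6\right)^{2} = 8^{2} = 64$)
$M{\left(V,k \right)} = 24 V + k \left(-5 + \sqrt{-5 + V}\right)$ ($M{\left(V,k \right)} = 24 V + \left(-5 + \sqrt{-5 + V}\right) k = 24 V + k \left(-5 + \sqrt{-5 + V}\right)$)
$M{\left(-21,J \right)} - 3057 = \left(24 \left(-21\right) + 64 \left(-5 + \sqrt{-5 - 21}\right)\right) - 3057 = \left(-504 + 64 \left(-5 + \sqrt{-26}\right)\right) - 3057 = \left(-504 + 64 \left(-5 + i \sqrt{26}\right)\right) - 3057 = \left(-504 - \left(320 - 64 i \sqrt{26}\right)\right) - 3057 = \left(-824 + 64 i \sqrt{26}\right) - 3057 = -3881 + 64 i \sqrt{26}$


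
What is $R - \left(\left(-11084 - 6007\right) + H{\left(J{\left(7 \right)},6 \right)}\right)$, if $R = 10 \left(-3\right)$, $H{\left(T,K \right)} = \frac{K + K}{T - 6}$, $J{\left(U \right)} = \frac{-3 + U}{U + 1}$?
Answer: $\frac{187695}{11} \approx 17063.0$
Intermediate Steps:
$J{\left(U \right)} = \frac{-3 + U}{1 + U}$
$H{\left(T,K \right)} = \frac{2 K}{-6 + T}$
$R = -30$
$R - \left(\left(-11084 - 6007\right) + H{\left(J{\left(7 \right)},6 \right)}\right) = -30 - \left(\left(-11084 - 6007\right) + 2 \cdot 6 \frac{1}{-6 + \frac{-3 + 7}{1 + 7}}\right) = -30 - \left(-17091 + 2 \cdot 6 \frac{1}{-6 + \frac{1}{8} \cdot 4}\right) = -30 - \left(-17091 + 2 \cdot 6 \frac{1}{-6 + \frac{1}{2}}\right) = -30 - \left(-17091 + 2 \cdot 6 \frac{1}{- \frac{11}{2}}\right) = -30 - \left(-17091 + 2 \cdot 6 \left(- \frac{2}{11}\right)\right) = -30 - \left(-17091 - \frac{24}{11}\right) = -30 - - \frac{188025}{11} = -30 + \frac{188025}{11} = \frac{187695}{11}$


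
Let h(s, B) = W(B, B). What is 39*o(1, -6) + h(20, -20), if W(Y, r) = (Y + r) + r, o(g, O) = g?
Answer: -21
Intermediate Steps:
W(Y, r) = Y + 2*r
h(s, B) = 3*B (h(s, B) = B + 2*B = 3*B)
39*o(1, -6) + h(20, -20) = 39*1 + 3*(-20) = 39 - 60 = -21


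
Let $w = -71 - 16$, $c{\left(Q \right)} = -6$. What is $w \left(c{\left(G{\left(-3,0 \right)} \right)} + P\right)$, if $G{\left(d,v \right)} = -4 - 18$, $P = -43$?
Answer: $4263$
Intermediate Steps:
$G{\left(d,v \right)} = -22$ ($G{\left(d,v \right)} = -4 - 18 = -22$)
$w = -87$ ($w = -71 - 16 = -87$)
$w \left(c{\left(G{\left(-3,0 \right)} \right)} + P\right) = - 87 \left(-6 - 43\right) = \left(-87\right) \left(-49\right) = 4263$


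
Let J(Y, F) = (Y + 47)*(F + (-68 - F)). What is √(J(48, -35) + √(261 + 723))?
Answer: √(-6460 + 2*√246) ≈ 80.179*I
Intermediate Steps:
J(Y, F) = -3196 - 68*Y (J(Y, F) = (47 + Y)*(-68) = -3196 - 68*Y)
√(J(48, -35) + √(261 + 723)) = √((-3196 - 68*48) + √(261 + 723)) = √((-3196 - 3264) + √984) = √(-6460 + 2*√246)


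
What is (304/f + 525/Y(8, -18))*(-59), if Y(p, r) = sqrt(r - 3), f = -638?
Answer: 8968/319 + 1475*I*sqrt(21) ≈ 28.113 + 6759.3*I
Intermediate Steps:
Y(p, r) = sqrt(-3 + r)
(304/f + 525/Y(8, -18))*(-59) = (304/(-638) + 525/(sqrt(-3 - 18)))*(-59) = (304*(-1/638) + 525/(sqrt(-21)))*(-59) = (-152/319 + 525/((I*sqrt(21))))*(-59) = (-152/319 + 525*(-I*sqrt(21)/21))*(-59) = (-152/319 - 25*I*sqrt(21))*(-59) = 8968/319 + 1475*I*sqrt(21)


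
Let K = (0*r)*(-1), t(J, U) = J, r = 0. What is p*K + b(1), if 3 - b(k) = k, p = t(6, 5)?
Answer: 2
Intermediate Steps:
p = 6
b(k) = 3 - k
K = 0 (K = (0*0)*(-1) = 0*(-1) = 0)
p*K + b(1) = 6*0 + (3 - 1*1) = 0 + (3 - 1) = 0 + 2 = 2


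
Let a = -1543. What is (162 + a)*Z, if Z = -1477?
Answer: 2039737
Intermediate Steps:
(162 + a)*Z = (162 - 1543)*(-1477) = -1381*(-1477) = 2039737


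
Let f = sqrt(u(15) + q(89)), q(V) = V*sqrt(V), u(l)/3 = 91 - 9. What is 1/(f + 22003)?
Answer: 1/(22003 + sqrt(246 + 89*sqrt(89))) ≈ 4.5380e-5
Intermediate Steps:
u(l) = 246 (u(l) = 3*(91 - 9) = 3*82 = 246)
q(V) = V**(3/2)
f = sqrt(246 + 89*sqrt(89)) (f = sqrt(246 + 89**(3/2)) = sqrt(246 + 89*sqrt(89)) ≈ 32.949)
1/(f + 22003) = 1/(sqrt(246 + 89*sqrt(89)) + 22003) = 1/(22003 + sqrt(246 + 89*sqrt(89)))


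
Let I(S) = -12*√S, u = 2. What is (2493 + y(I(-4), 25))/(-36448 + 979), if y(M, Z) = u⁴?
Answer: -2509/35469 ≈ -0.070738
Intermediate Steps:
y(M, Z) = 16 (y(M, Z) = 2⁴ = 16)
(2493 + y(I(-4), 25))/(-36448 + 979) = (2493 + 16)/(-36448 + 979) = 2509/(-35469) = 2509*(-1/35469) = -2509/35469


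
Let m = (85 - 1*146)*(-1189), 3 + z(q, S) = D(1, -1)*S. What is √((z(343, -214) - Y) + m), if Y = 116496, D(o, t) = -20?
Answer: 63*I*√10 ≈ 199.22*I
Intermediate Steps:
z(q, S) = -3 - 20*S
m = 72529 (m = (85 - 146)*(-1189) = -61*(-1189) = 72529)
√((z(343, -214) - Y) + m) = √(((-3 - 20*(-214)) - 1*116496) + 72529) = √(((-3 + 4280) - 116496) + 72529) = √((4277 - 116496) + 72529) = √(-112219 + 72529) = √(-39690) = 63*I*√10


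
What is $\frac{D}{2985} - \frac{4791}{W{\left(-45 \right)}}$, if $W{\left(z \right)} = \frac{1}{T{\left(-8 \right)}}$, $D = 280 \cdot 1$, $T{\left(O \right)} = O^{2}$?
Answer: $- \frac{183054472}{597} \approx -3.0662 \cdot 10^{5}$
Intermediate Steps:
$D = 280$
$W{\left(z \right)} = \frac{1}{64}$ ($W{\left(z \right)} = \frac{1}{\left(-8\right)^{2}} = \frac{1}{64}$)
$\frac{D}{2985} - \frac{4791}{W{\left(-45 \right)}} = \frac{280}{2985} - 4791 \frac{1}{\frac{1}{64}} = 280 \cdot \frac{1}{2985} - 306624 = \frac{56}{597} - 306624 = - \frac{183054472}{597}$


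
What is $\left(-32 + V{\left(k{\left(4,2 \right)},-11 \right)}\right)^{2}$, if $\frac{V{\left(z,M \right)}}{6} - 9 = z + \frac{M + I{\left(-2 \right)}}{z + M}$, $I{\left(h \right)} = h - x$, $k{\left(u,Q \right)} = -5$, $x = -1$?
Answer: $\frac{49}{4} \approx 12.25$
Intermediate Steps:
$I{\left(h \right)} = 1 + h$ ($I{\left(h \right)} = h - -1 = h + 1 = 1 + h$)
$V{\left(z,M \right)} = 54 + 6 z + \frac{6 \left(-1 + M\right)}{M + z}$ ($V{\left(z,M \right)} = 54 + 6 \left(z + \frac{M + \left(1 - 2\right)}{z + M}\right) = 54 + 6 \left(z + \frac{M - 1}{M + z}\right) = 54 + 6 \left(z + \frac{-1 + M}{M + z}\right) = 54 + \left(6 z + \frac{6 \left(-1 + M\right)}{M + z}\right) = 54 + 6 z + \frac{6 \left(-1 + M\right)}{M + z}$)
$\left(-32 + V{\left(k{\left(4,2 \right)},-11 \right)}\right)^{2} = \left(-32 + \frac{6 \left(-1 + \left(-5\right)^{2} + 9 \left(-5\right) + 10 \left(-11\right) - -55\right)}{-11 - 5}\right)^{2} = \left(-32 + \frac{6 \left(-1 + 25 - 45 - 110 + 55\right)}{-16}\right)^{2} = \left(-32 + 6 \left(- \frac{1}{16}\right) \left(-76\right)\right)^{2} = \left(-32 + \frac{57}{2}\right)^{2} = \left(- \frac{7}{2}\right)^{2} = \frac{49}{4}$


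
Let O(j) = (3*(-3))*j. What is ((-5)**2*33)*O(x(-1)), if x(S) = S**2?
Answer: -7425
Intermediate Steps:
O(j) = -9*j
((-5)**2*33)*O(x(-1)) = ((-5)**2*33)*(-9*(-1)**2) = (25*33)*(-9*1) = 825*(-9) = -7425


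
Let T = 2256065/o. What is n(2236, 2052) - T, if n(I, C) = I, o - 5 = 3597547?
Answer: 1148838601/513936 ≈ 2235.4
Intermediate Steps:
o = 3597552 (o = 5 + 3597547 = 3597552)
T = 322295/513936 (T = 2256065/3597552 = 2256065*(1/3597552) = 322295/513936 ≈ 0.62711)
n(2236, 2052) - T = 2236 - 1*322295/513936 = 2236 - 322295/513936 = 1148838601/513936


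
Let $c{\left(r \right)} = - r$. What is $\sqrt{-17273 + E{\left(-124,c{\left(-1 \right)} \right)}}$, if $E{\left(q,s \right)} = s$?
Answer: $2 i \sqrt{4318} \approx 131.42 i$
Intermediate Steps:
$\sqrt{-17273 + E{\left(-124,c{\left(-1 \right)} \right)}} = \sqrt{-17273 - -1} = \sqrt{-17273 + 1} = \sqrt{-17272} = 2 i \sqrt{4318}$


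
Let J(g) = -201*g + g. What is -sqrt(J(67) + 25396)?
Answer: -2*sqrt(2999) ≈ -109.53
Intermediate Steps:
J(g) = -200*g
-sqrt(J(67) + 25396) = -sqrt(-200*67 + 25396) = -sqrt(-13400 + 25396) = -sqrt(11996) = -2*sqrt(2999)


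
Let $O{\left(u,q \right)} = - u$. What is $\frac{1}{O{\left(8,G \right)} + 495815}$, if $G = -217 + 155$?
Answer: $\frac{1}{495807} \approx 2.0169 \cdot 10^{-6}$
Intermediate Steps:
$G = -62$
$\frac{1}{O{\left(8,G \right)} + 495815} = \frac{1}{\left(-1\right) 8 + 495815} = \frac{1}{-8 + 495815} = \frac{1}{495807}$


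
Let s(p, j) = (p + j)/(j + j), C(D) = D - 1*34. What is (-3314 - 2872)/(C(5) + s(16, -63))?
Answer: 779436/3607 ≈ 216.09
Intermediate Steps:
C(D) = -34 + D (C(D) = D - 34 = -34 + D)
s(p, j) = (j + p)/(2*j) (s(p, j) = (j + p)/((2*j)) = (j + p)*(1/(2*j)) = (j + p)/(2*j))
(-3314 - 2872)/(C(5) + s(16, -63)) = (-3314 - 2872)/((-34 + 5) + (1/2)*(-63 + 16)/(-63)) = -6186/(-29 + (1/2)*(-1/63)*(-47)) = -6186/(-29 + 47/126) = -6186/(-3607/126) = -6186*(-126/3607) = 779436/3607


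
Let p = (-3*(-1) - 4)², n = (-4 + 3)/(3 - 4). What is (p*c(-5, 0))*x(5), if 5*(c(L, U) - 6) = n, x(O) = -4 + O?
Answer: 31/5 ≈ 6.2000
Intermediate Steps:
n = 1 (n = -1/(-1) = -1*(-1) = 1)
c(L, U) = 31/5 (c(L, U) = 6 + (⅕)*1 = 6 + ⅕ = 31/5)
p = 1 (p = (3 - 4)² = (-1)² = 1)
(p*c(-5, 0))*x(5) = (1*(31/5))*(-4 + 5) = (31/5)*1 = 31/5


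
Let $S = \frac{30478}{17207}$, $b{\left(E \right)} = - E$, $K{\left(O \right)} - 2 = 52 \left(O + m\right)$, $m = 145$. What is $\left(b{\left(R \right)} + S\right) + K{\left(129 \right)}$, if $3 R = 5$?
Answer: $\frac{735604649}{51621} \approx 14250.0$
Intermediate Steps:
$R = \frac{5}{3}$ ($R = \frac{1}{3} \cdot 5 = \frac{5}{3} \approx 1.6667$)
$K{\left(O \right)} = 7542 + 52 O$ ($K{\left(O \right)} = 2 + 52 \left(O + 145\right) = 2 + 52 \left(145 + O\right) = 2 + \left(7540 + 52 O\right) = 7542 + 52 O$)
$S = \frac{30478}{17207}$ ($S = 30478 \cdot \frac{1}{17207} = \frac{30478}{17207} \approx 1.7713$)
$\left(b{\left(R \right)} + S\right) + K{\left(129 \right)} = \left(\left(-1\right) \frac{5}{3} + \frac{30478}{17207}\right) + \left(7542 + 52 \cdot 129\right) = \left(- \frac{5}{3} + \frac{30478}{17207}\right) + \left(7542 + 6708\right) = \frac{5399}{51621} + 14250 = \frac{735604649}{51621}$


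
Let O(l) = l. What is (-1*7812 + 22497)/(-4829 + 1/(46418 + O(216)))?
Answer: -45654686/15013039 ≈ -3.0410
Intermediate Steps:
(-1*7812 + 22497)/(-4829 + 1/(46418 + O(216))) = (-1*7812 + 22497)/(-4829 + 1/(46418 + 216)) = (-7812 + 22497)/(-4829 + 1/46634) = 14685/(-4829 + 1/46634) = 14685/(-225195585/46634) = 14685*(-46634/225195585) = -45654686/15013039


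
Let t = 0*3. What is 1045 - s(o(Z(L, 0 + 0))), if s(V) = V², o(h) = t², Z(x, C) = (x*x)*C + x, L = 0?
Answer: 1045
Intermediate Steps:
t = 0
Z(x, C) = x + C*x² (Z(x, C) = x²*C + x = C*x² + x = x + C*x²)
o(h) = 0 (o(h) = 0² = 0)
1045 - s(o(Z(L, 0 + 0))) = 1045 - 1*0² = 1045 - 1*0 = 1045 + 0 = 1045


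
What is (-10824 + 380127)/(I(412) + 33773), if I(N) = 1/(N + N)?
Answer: 304305672/27828953 ≈ 10.935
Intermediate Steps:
I(N) = 1/(2*N)
(-10824 + 380127)/(I(412) + 33773) = (-10824 + 380127)/((½)/412 + 33773) = 369303/((½)*(1/412) + 33773) = 369303/(1/824 + 33773) = 369303/(27828953/824) = 369303*(824/27828953) = 304305672/27828953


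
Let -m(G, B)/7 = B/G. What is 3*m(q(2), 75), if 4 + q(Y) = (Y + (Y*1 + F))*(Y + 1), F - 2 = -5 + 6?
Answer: -1575/17 ≈ -92.647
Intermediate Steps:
F = 3 (F = 2 + (-5 + 6) = 2 + 1 = 3)
q(Y) = -4 + (1 + Y)*(3 + 2*Y) (q(Y) = -4 + (Y + (Y*1 + 3))*(Y + 1) = -4 + (Y + (Y + 3))*(1 + Y) = -4 + (Y + (3 + Y))*(1 + Y) = -4 + (3 + 2*Y)*(1 + Y) = -4 + (1 + Y)*(3 + 2*Y))
m(G, B) = -7*B/G
3*m(q(2), 75) = 3*(-7*75/(-1 + 2*2**2 + 5*2)) = 3*(-7*75/(-1 + 2*4 + 10)) = 3*(-7*75/(-1 + 8 + 10)) = 3*(-7*75/17) = 3*(-7*75*1/17) = 3*(-525/17) = -1575/17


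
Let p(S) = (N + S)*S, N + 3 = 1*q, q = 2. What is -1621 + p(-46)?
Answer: 541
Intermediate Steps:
N = -1 (N = -3 + 1*2 = -3 + 2 = -1)
p(S) = S*(-1 + S) (p(S) = (-1 + S)*S = S*(-1 + S))
-1621 + p(-46) = -1621 - 46*(-1 - 46) = -1621 - 46*(-47) = -1621 + 2162 = 541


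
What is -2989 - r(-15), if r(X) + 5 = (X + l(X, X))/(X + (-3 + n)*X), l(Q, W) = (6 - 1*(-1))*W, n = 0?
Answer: -2980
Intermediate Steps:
l(Q, W) = 7*W (l(Q, W) = (6 + 1)*W = 7*W)
r(X) = -9 (r(X) = -5 + (X + 7*X)/(X + (-3 + 0)*X) = -5 + (8*X)/(X - 3*X) = -5 + (8*X)/((-2*X)) = -5 + (8*X)*(-1/(2*X)) = -5 - 4 = -9)
-2989 - r(-15) = -2989 - 1*(-9) = -2989 + 9 = -2980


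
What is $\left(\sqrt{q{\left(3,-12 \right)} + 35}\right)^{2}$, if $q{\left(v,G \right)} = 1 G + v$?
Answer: $26$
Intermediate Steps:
$q{\left(v,G \right)} = G + v$
$\left(\sqrt{q{\left(3,-12 \right)} + 35}\right)^{2} = \left(\sqrt{\left(-12 + 3\right) + 35}\right)^{2} = \left(\sqrt{-9 + 35}\right)^{2} = \left(\sqrt{26}\right)^{2} = 26$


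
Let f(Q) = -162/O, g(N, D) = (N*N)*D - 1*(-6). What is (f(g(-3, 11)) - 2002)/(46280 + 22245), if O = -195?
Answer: -130076/4454125 ≈ -0.029203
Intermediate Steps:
g(N, D) = 6 + D*N² (g(N, D) = N²*D + 6 = D*N² + 6 = 6 + D*N²)
f(Q) = 54/65 (f(Q) = -162/(-195) = -162*(-1/195) = 54/65)
(f(g(-3, 11)) - 2002)/(46280 + 22245) = (54/65 - 2002)/(46280 + 22245) = -130076/65/68525 = -130076/65*1/68525 = -130076/4454125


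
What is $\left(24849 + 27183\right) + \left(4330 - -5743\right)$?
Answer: $62105$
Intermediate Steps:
$\left(24849 + 27183\right) + \left(4330 - -5743\right) = 52032 + \left(4330 + 5743\right) = 52032 + 10073 = 62105$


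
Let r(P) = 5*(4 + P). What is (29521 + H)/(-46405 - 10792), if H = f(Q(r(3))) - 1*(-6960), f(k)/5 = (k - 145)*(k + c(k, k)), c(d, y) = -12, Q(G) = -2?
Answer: -46771/57197 ≈ -0.81772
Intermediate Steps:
r(P) = 20 + 5*P
f(k) = 5*(-145 + k)*(-12 + k) (f(k) = 5*((k - 145)*(k - 12)) = 5*((-145 + k)*(-12 + k)) = 5*(-145 + k)*(-12 + k))
H = 17250 (H = (8700 - 785*(-2) + 5*(-2)**2) - 1*(-6960) = (8700 + 1570 + 5*4) + 6960 = (8700 + 1570 + 20) + 6960 = 10290 + 6960 = 17250)
(29521 + H)/(-46405 - 10792) = (29521 + 17250)/(-46405 - 10792) = 46771/(-57197) = 46771*(-1/57197) = -46771/57197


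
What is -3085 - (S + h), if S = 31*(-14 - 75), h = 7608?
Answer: -7934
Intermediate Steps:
S = -2759 (S = 31*(-89) = -2759)
-3085 - (S + h) = -3085 - (-2759 + 7608) = -3085 - 1*4849 = -3085 - 4849 = -7934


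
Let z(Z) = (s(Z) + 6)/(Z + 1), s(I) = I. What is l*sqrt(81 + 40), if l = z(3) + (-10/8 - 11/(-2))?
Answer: 143/2 ≈ 71.500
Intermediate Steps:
z(Z) = (6 + Z)/(1 + Z) (z(Z) = (Z + 6)/(Z + 1) = (6 + Z)/(1 + Z))
l = 13/2 (l = (6 + 3)/(1 + 3) + (-10/8 - 11/(-2)) = 9/4 + (-10*1/8 - 11*(-1/2)) = (1/4)*9 + (-5/4 + 11/2) = 9/4 + 17/4 = 13/2 ≈ 6.5000)
l*sqrt(81 + 40) = 13*sqrt(81 + 40)/2 = 13*sqrt(121)/2 = (13/2)*11 = 143/2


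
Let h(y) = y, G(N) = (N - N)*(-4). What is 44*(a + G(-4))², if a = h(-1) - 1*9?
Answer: 4400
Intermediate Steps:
G(N) = 0 (G(N) = 0*(-4) = 0)
a = -10 (a = -1 - 1*9 = -1 - 9 = -10)
44*(a + G(-4))² = 44*(-10 + 0)² = 44*(-10)² = 44*100 = 4400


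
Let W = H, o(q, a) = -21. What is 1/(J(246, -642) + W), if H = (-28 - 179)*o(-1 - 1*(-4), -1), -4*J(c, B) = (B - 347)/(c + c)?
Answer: 1968/8555885 ≈ 0.00023002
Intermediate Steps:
J(c, B) = -(-347 + B)/(8*c) (J(c, B) = -(B - 347)/(4*(c + c)) = -(-347 + B)/(4*(2*c)) = -(-347 + B)*1/(2*c)/4 = -(-347 + B)/(8*c))
H = 4347 (H = (-28 - 179)*(-21) = -207*(-21) = 4347)
W = 4347
1/(J(246, -642) + W) = 1/((⅛)*(347 - 1*(-642))/246 + 4347) = 1/((⅛)*(1/246)*(347 + 642) + 4347) = 1/((⅛)*(1/246)*989 + 4347) = 1/(989/1968 + 4347) = 1/(8555885/1968) = 1968/8555885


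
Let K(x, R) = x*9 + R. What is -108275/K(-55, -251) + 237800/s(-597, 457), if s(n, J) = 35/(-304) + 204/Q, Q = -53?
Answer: -2851333833075/47647766 ≈ -59842.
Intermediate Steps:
s(n, J) = -63871/16112 (s(n, J) = 35/(-304) + 204/(-53) = 35*(-1/304) + 204*(-1/53) = -35/304 - 204/53 = -63871/16112)
K(x, R) = R + 9*x (K(x, R) = 9*x + R = R + 9*x)
-108275/K(-55, -251) + 237800/s(-597, 457) = -108275/(-251 + 9*(-55)) + 237800/(-63871/16112) = -108275/(-251 - 495) + 237800*(-16112/63871) = -108275/(-746) - 3831433600/63871 = -108275*(-1/746) - 3831433600/63871 = 108275/746 - 3831433600/63871 = -2851333833075/47647766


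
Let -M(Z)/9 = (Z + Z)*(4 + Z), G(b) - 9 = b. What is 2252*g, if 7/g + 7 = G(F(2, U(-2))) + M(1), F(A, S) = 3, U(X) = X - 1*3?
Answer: -15764/85 ≈ -185.46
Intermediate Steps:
U(X) = -3 + X (U(X) = X - 3 = -3 + X)
G(b) = 9 + b
M(Z) = -18*Z*(4 + Z) (M(Z) = -9*(Z + Z)*(4 + Z) = -9*2*Z*(4 + Z) = -18*Z*(4 + Z))
g = -7/85 (g = 7/(-7 + ((9 + 3) - 18*1*(4 + 1))) = 7/(-7 + (12 - 18*1*5)) = 7/(-7 + (12 - 90)) = 7/(-7 - 78) = 7/(-85) = 7*(-1/85) = -7/85 ≈ -0.082353)
2252*g = 2252*(-7/85) = -15764/85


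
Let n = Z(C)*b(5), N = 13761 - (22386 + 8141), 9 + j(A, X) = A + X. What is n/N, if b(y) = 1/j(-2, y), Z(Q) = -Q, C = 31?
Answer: -31/100596 ≈ -0.00030816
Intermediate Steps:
j(A, X) = -9 + A + X (j(A, X) = -9 + (A + X) = -9 + A + X)
b(y) = 1/(-11 + y) (b(y) = 1/(-9 - 2 + y) = 1/(-11 + y))
N = -16766 (N = 13761 - 1*30527 = 13761 - 30527 = -16766)
n = 31/6 (n = (-1*31)/(-11 + 5) = -31/(-6) = -31*(-⅙) = 31/6 ≈ 5.1667)
n/N = (31/6)/(-16766) = (31/6)*(-1/16766) = -31/100596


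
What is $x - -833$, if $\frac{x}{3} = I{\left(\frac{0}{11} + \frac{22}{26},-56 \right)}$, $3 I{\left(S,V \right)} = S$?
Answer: $\frac{10840}{13} \approx 833.85$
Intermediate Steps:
$I{\left(S,V \right)} = \frac{S}{3}$
$x = \frac{11}{13}$ ($x = 3 \frac{\frac{0}{11} + \frac{22}{26}}{3} = 3 \frac{0 \cdot \frac{1}{11} + 22 \cdot \frac{1}{26}}{3} = 3 \frac{0 + \frac{11}{13}}{3} = 3 \cdot \frac{1}{3} \cdot \frac{11}{13} = 3 \cdot \frac{11}{39} = \frac{11}{13} \approx 0.84615$)
$x - -833 = \frac{11}{13} - -833 = \frac{11}{13} + 833 = \frac{10840}{13}$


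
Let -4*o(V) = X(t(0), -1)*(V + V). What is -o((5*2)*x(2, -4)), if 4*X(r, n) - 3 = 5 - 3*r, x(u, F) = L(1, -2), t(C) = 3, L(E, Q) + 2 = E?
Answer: 5/4 ≈ 1.2500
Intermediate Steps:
L(E, Q) = -2 + E
x(u, F) = -1 (x(u, F) = -2 + 1 = -1)
X(r, n) = 2 - 3*r/4 (X(r, n) = ¾ + (5 - 3*r)/4 = ¾ + (5/4 - 3*r/4) = 2 - 3*r/4)
o(V) = V/8 (o(V) = -(2 - ¾*3)*(V + V)/4 = -(2 - 9/4)*2*V/4 = -(-1)*2*V/16 = -(-1)*V/8 = V/8)
-o((5*2)*x(2, -4)) = -(5*2)*(-1)/8 = -10*(-1)/8 = -(-10)/8 = -1*(-5/4) = 5/4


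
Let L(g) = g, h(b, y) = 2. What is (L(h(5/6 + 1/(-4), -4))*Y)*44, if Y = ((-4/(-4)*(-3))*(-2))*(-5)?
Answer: -2640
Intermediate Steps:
Y = -30 (Y = ((-4*(-¼)*(-3))*(-2))*(-5) = ((1*(-3))*(-2))*(-5) = -3*(-2)*(-5) = 6*(-5) = -30)
(L(h(5/6 + 1/(-4), -4))*Y)*44 = (2*(-30))*44 = -60*44 = -2640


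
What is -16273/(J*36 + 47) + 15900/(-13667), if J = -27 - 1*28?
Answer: 191668391/26418311 ≈ 7.2551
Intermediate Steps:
J = -55 (J = -27 - 28 = -55)
-16273/(J*36 + 47) + 15900/(-13667) = -16273/(-55*36 + 47) + 15900/(-13667) = -16273/(-1980 + 47) + 15900*(-1/13667) = -16273/(-1933) - 15900/13667 = -16273*(-1/1933) - 15900/13667 = 16273/1933 - 15900/13667 = 191668391/26418311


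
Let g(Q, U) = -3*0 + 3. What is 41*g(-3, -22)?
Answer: 123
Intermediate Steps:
g(Q, U) = 3 (g(Q, U) = 0 + 3 = 3)
41*g(-3, -22) = 41*3 = 123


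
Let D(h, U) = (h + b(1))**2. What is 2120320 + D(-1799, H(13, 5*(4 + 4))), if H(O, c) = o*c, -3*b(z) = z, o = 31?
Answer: 48221284/9 ≈ 5.3579e+6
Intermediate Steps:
b(z) = -z/3
H(O, c) = 31*c
D(h, U) = (-1/3 + h)**2 (D(h, U) = (h - 1/3*1)**2 = (h - 1/3)**2 = (-1/3 + h)**2)
2120320 + D(-1799, H(13, 5*(4 + 4))) = 2120320 + (-1 + 3*(-1799))**2/9 = 2120320 + (-1 - 5397)**2/9 = 2120320 + (1/9)*(-5398)**2 = 2120320 + (1/9)*29138404 = 2120320 + 29138404/9 = 48221284/9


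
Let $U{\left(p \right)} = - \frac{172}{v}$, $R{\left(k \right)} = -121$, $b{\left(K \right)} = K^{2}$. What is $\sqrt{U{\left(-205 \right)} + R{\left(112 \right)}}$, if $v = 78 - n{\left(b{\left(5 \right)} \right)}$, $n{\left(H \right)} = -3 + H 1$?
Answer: $\frac{3 i \sqrt{2702}}{14} \approx 11.139 i$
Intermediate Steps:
$n{\left(H \right)} = -3 + H$
$v = 56$ ($v = 78 - \left(-3 + 5^{2}\right) = 78 - \left(-3 + 25\right) = 78 - 22 = 56$)
$U{\left(p \right)} = - \frac{43}{14}$ ($U{\left(p \right)} = - \frac{172}{56} = \left(-172\right) \frac{1}{56} = - \frac{43}{14}$)
$\sqrt{U{\left(-205 \right)} + R{\left(112 \right)}} = \sqrt{- \frac{43}{14} - 121} = \sqrt{- \frac{1737}{14}} = \frac{3 i \sqrt{2702}}{14}$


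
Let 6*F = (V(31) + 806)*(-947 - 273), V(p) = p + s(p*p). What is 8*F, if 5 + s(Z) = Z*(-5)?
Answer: 19388240/3 ≈ 6.4627e+6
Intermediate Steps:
s(Z) = -5 - 5*Z (s(Z) = -5 + Z*(-5) = -5 - 5*Z)
V(p) = -5 + p - 5*p**2 (V(p) = p + (-5 - 5*p*p) = p + (-5 - 5*p**2) = -5 + p - 5*p**2)
F = 2423530/3 (F = (((-5 + 31 - 5*31**2) + 806)*(-947 - 273))/6 = (((-5 + 31 - 5*961) + 806)*(-1220))/6 = (((-5 + 31 - 4805) + 806)*(-1220))/6 = ((-4779 + 806)*(-1220))/6 = (-3973*(-1220))/6 = (1/6)*4847060 = 2423530/3 ≈ 8.0784e+5)
8*F = 8*(2423530/3) = 19388240/3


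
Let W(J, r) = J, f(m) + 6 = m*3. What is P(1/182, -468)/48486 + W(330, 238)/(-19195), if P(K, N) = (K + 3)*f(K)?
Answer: -3281398317/186837180712 ≈ -0.017563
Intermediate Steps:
f(m) = -6 + 3*m (f(m) = -6 + m*3 = -6 + 3*m)
P(K, N) = (-6 + 3*K)*(3 + K) (P(K, N) = (K + 3)*(-6 + 3*K) = (3 + K)*(-6 + 3*K) = (-6 + 3*K)*(3 + K))
P(1/182, -468)/48486 + W(330, 238)/(-19195) = (3*(-2 + 1/182)*(3 + 1/182))/48486 + 330/(-19195) = (3*(-2 + 1/182)*(3 + 1/182))*(1/48486) + 330*(-1/19195) = (3*(-363/182)*(547/182))*(1/48486) - 6/349 = -595683/33124*1/48486 - 6/349 = -198561/535350088 - 6/349 = -3281398317/186837180712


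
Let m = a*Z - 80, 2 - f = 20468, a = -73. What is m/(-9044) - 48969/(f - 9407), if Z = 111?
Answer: 98189485/38595916 ≈ 2.5440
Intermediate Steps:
f = -20466 (f = 2 - 1*20468 = 2 - 20468 = -20466)
m = -8183 (m = -73*111 - 80 = -8103 - 80 = -8183)
m/(-9044) - 48969/(f - 9407) = -8183/(-9044) - 48969/(-20466 - 9407) = -8183*(-1/9044) - 48969/(-29873) = 1169/1292 - 48969*(-1/29873) = 1169/1292 + 48969/29873 = 98189485/38595916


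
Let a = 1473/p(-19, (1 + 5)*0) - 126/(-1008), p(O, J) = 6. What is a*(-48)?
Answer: -11790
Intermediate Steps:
a = 1965/8 (a = 1473/6 - 126/(-1008) = 1473*(1/6) - 126*(-1/1008) = 491/2 + 1/8 = 1965/8 ≈ 245.63)
a*(-48) = (1965/8)*(-48) = -11790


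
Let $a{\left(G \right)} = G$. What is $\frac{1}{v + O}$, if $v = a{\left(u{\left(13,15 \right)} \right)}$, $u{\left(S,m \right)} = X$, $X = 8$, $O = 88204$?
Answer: $\frac{1}{88212} \approx 1.1336 \cdot 10^{-5}$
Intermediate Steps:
$u{\left(S,m \right)} = 8$
$v = 8$
$\frac{1}{v + O} = \frac{1}{8 + 88204} = \frac{1}{88212}$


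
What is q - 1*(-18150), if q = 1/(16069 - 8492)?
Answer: 137522551/7577 ≈ 18150.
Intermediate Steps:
q = 1/7577 ≈ 0.00013198
q - 1*(-18150) = 1/7577 - 1*(-18150) = 1/7577 + 18150 = 137522551/7577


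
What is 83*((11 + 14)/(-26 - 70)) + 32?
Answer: 997/96 ≈ 10.385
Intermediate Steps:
83*((11 + 14)/(-26 - 70)) + 32 = 83*(25/(-96)) + 32 = 83*(25*(-1/96)) + 32 = 83*(-25/96) + 32 = -2075/96 + 32 = 997/96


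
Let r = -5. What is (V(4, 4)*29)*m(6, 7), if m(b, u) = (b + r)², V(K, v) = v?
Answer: 116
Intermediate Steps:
m(b, u) = (-5 + b)² (m(b, u) = (b - 5)² = (-5 + b)²)
(V(4, 4)*29)*m(6, 7) = (4*29)*(-5 + 6)² = 116*1² = 116*1 = 116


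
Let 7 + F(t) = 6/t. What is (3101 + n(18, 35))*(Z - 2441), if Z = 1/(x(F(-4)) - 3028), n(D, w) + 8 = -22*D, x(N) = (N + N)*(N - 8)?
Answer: -36175662009/5495 ≈ -6.5834e+6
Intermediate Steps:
F(t) = -7 + 6/t
x(N) = 2*N*(-8 + N) (x(N) = (2*N)*(-8 + N) = 2*N*(-8 + N))
n(D, w) = -8 - 22*D
Z = -2/5495 (Z = 1/(2*(-7 + 6/(-4))*(-8 + (-7 + 6/(-4))) - 3028) = 1/(2*(-7 + 6*(-1/4))*(-8 + (-7 + 6*(-1/4))) - 3028) = 1/(2*(-7 - 3/2)*(-8 + (-7 - 3/2)) - 3028) = 1/(2*(-17/2)*(-8 - 17/2) - 3028) = 1/(2*(-17/2)*(-33/2) - 3028) = 1/(561/2 - 3028) = 1/(-5495/2) = -2/5495 ≈ -0.00036397)
(3101 + n(18, 35))*(Z - 2441) = (3101 + (-8 - 22*18))*(-2/5495 - 2441) = (3101 + (-8 - 396))*(-13413297/5495) = (3101 - 404)*(-13413297/5495) = 2697*(-13413297/5495) = -36175662009/5495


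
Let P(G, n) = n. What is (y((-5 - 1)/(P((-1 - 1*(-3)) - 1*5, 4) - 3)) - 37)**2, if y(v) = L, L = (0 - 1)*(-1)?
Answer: 1296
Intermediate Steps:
L = 1 (L = -1*(-1) = 1)
y(v) = 1
(y((-5 - 1)/(P((-1 - 1*(-3)) - 1*5, 4) - 3)) - 37)**2 = (1 - 37)**2 = (-36)**2 = 1296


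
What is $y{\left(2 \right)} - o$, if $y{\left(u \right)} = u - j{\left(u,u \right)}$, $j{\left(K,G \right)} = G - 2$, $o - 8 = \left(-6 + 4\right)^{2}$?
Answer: $-10$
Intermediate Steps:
$o = 12$ ($o = 8 + \left(-6 + 4\right)^{2} = 8 + \left(-2\right)^{2} = 8 + 4 = 12$)
$j{\left(K,G \right)} = -2 + G$ ($j{\left(K,G \right)} = G - 2 = -2 + G$)
$y{\left(u \right)} = 2$ ($y{\left(u \right)} = u - \left(-2 + u\right) = 2$)
$y{\left(2 \right)} - o = 2 - 12 = -10$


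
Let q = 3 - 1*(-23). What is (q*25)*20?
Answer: 13000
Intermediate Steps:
q = 26 (q = 3 + 23 = 26)
(q*25)*20 = (26*25)*20 = 650*20 = 13000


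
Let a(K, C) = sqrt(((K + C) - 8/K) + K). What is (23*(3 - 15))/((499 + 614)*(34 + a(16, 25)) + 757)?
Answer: -21306648/2839784705 + 307188*sqrt(226)/2839784705 ≈ -0.0058767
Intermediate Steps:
a(K, C) = sqrt(C - 8/K + 2*K) (a(K, C) = sqrt(((C + K) - 8/K) + K) = sqrt((C + K - 8/K) + K) = sqrt(C - 8/K + 2*K))
(23*(3 - 15))/((499 + 614)*(34 + a(16, 25)) + 757) = (23*(3 - 15))/((499 + 614)*(34 + sqrt(25 - 8/16 + 2*16)) + 757) = (23*(-12))/(1113*(34 + sqrt(25 - 8*1/16 + 32)) + 757) = -276/(1113*(34 + sqrt(25 - 1/2 + 32)) + 757) = -276/(1113*(34 + sqrt(113/2)) + 757) = -276/(1113*(34 + sqrt(226)/2) + 757) = -276/((37842 + 1113*sqrt(226)/2) + 757) = -276/(38599 + 1113*sqrt(226)/2)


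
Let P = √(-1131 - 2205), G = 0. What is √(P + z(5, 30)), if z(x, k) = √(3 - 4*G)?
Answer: √(√3 + 2*I*√834) ≈ 5.4551 + 5.294*I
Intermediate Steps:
z(x, k) = √3 (z(x, k) = √(3 - 4*0) = √(3 + 0) = √3)
P = 2*I*√834 (P = √(-3336) = 2*I*√834 ≈ 57.758*I)
√(P + z(5, 30)) = √(2*I*√834 + √3) = √(√3 + 2*I*√834)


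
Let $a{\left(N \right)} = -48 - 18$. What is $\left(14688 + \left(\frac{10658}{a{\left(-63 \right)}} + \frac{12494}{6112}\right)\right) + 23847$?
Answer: $\frac{3870098407}{100848} \approx 38376.0$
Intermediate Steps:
$a{\left(N \right)} = -66$
$\left(14688 + \left(\frac{10658}{a{\left(-63 \right)}} + \frac{12494}{6112}\right)\right) + 23847 = \left(14688 + \left(\frac{10658}{-66} + \frac{12494}{6112}\right)\right) + 23847 = \left(14688 + \left(10658 \left(- \frac{1}{66}\right) + 12494 \cdot \frac{1}{6112}\right)\right) + 23847 = \left(14688 + \left(- \frac{5329}{33} + \frac{6247}{3056}\right)\right) + 23847 = \left(14688 - \frac{16079273}{100848}\right) + 23847 = \frac{1465176151}{100848} + 23847 = \frac{3870098407}{100848}$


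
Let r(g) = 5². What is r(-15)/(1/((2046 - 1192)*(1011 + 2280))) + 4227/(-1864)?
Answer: 130969948173/1864 ≈ 7.0263e+7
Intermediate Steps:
r(g) = 25
r(-15)/(1/((2046 - 1192)*(1011 + 2280))) + 4227/(-1864) = 25/(1/((2046 - 1192)*(1011 + 2280))) + 4227/(-1864) = 25/(1/(854*3291)) + 4227*(-1/1864) = 25/(1/2810514) - 4227/1864 = 25*2810514 - 4227/1864 = 70262850 - 4227/1864 = 130969948173/1864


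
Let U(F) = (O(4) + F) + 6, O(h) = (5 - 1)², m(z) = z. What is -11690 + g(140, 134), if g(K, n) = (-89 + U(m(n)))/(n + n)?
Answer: -46759/4 ≈ -11690.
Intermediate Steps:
O(h) = 16 (O(h) = 4² = 16)
U(F) = 22 + F (U(F) = (16 + F) + 6 = 22 + F)
g(K, n) = (-67 + n)/(2*n) (g(K, n) = (-89 + (22 + n))/(n + n) = (-67 + n)/((2*n)) = (-67 + n)*(1/(2*n)) = (-67 + n)/(2*n))
-11690 + g(140, 134) = -11690 + (½)*(-67 + 134)/134 = -11690 + (½)*(1/134)*67 = -11690 + ¼ = -46759/4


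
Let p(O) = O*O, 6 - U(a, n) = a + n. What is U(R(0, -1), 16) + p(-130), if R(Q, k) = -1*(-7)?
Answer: 16883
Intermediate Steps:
R(Q, k) = 7
U(a, n) = 6 - a - n (U(a, n) = 6 - (a + n) = 6 + (-a - n) = 6 - a - n)
p(O) = O**2
U(R(0, -1), 16) + p(-130) = (6 - 1*7 - 1*16) + (-130)**2 = (6 - 7 - 16) + 16900 = -17 + 16900 = 16883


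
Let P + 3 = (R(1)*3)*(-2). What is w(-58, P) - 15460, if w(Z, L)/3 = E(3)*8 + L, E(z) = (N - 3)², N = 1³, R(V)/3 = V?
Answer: -15427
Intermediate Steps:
R(V) = 3*V
N = 1
P = -21 (P = -3 + ((3*1)*3)*(-2) = -3 + (3*3)*(-2) = -3 + 9*(-2) = -3 - 18 = -21)
E(z) = 4 (E(z) = (1 - 3)² = (-2)² = 4)
w(Z, L) = 96 + 3*L (w(Z, L) = 3*(4*8 + L) = 3*(32 + L) = 96 + 3*L)
w(-58, P) - 15460 = (96 + 3*(-21)) - 15460 = (96 - 63) - 15460 = 33 - 15460 = -15427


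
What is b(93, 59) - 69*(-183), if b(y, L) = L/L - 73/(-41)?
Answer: 517821/41 ≈ 12630.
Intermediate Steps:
b(y, L) = 114/41 (b(y, L) = 1 - 73*(-1/41) = 1 + 73/41 = 114/41)
b(93, 59) - 69*(-183) = 114/41 - 69*(-183) = 114/41 + 12627 = 517821/41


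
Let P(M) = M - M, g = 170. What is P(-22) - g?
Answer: -170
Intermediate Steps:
P(M) = 0
P(-22) - g = 0 - 1*170 = 0 - 170 = -170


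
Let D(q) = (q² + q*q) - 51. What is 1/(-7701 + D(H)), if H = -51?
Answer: -1/2550 ≈ -0.00039216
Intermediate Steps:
D(q) = -51 + 2*q² (D(q) = (q² + q²) - 51 = 2*q² - 51 = -51 + 2*q²)
1/(-7701 + D(H)) = 1/(-7701 + (-51 + 2*(-51)²)) = 1/(-7701 + (-51 + 2*2601)) = 1/(-7701 + (-51 + 5202)) = 1/(-7701 + 5151) = 1/(-2550) = -1/2550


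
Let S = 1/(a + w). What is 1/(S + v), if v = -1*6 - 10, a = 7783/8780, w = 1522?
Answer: -13370943/213926308 ≈ -0.062503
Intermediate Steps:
a = 7783/8780 (a = 7783*(1/8780) = 7783/8780 ≈ 0.88645)
v = -16 (v = -6 - 10 = -16)
S = 8780/13370943 (S = 1/(7783/8780 + 1522) = 1/(13370943/8780) = 8780/13370943 ≈ 0.00065665)
1/(S + v) = 1/(8780/13370943 - 16) = 1/(-213926308/13370943) = -13370943/213926308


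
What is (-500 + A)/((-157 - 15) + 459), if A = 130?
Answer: -370/287 ≈ -1.2892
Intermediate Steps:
(-500 + A)/((-157 - 15) + 459) = (-500 + 130)/((-157 - 15) + 459) = -370/(-172 + 459) = -370/287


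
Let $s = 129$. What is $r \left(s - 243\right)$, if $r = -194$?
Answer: $22116$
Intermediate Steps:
$r \left(s - 243\right) = - 194 \left(129 - 243\right) = \left(-194\right) \left(-114\right) = 22116$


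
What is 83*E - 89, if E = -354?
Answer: -29471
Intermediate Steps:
83*E - 89 = 83*(-354) - 89 = -29382 - 89 = -29471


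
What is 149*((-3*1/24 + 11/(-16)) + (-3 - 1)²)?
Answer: 36207/16 ≈ 2262.9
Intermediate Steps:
149*((-3*1/24 + 11/(-16)) + (-3 - 1)²) = 149*((-3*1/24 + 11*(-1/16)) + (-4)²) = 149*((-⅛ - 11/16) + 16) = 149*(-13/16 + 16) = 149*(243/16) = 36207/16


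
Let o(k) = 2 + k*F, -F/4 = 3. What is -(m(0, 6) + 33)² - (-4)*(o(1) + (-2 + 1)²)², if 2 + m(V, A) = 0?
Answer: -637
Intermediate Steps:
F = -12 (F = -4*3 = -12)
o(k) = 2 - 12*k (o(k) = 2 + k*(-12) = 2 - 12*k)
m(V, A) = -2 (m(V, A) = -2 + 0 = -2)
-(m(0, 6) + 33)² - (-4)*(o(1) + (-2 + 1)²)² = -(-2 + 33)² - (-4)*((2 - 12*1) + (-2 + 1)²)² = -1*31² - (-4)*((2 - 12) + (-1)²)² = -1*961 - (-4)*(-10 + 1)² = -961 - (-4)*(-9)² = -961 - (-4)*81 = -961 - 1*(-324) = -961 + 324 = -637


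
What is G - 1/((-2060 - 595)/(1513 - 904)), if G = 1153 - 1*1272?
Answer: -105112/885 ≈ -118.77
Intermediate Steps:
G = -119 (G = 1153 - 1272 = -119)
G - 1/((-2060 - 595)/(1513 - 904)) = -119 - 1/((-2060 - 595)/(1513 - 904)) = -119 - 1/((-2655/609)) = -119 - 1/((-2655*1/609)) = -119 - 1/(-885/203) = -119 - 1*(-203/885) = -119 + 203/885 = -105112/885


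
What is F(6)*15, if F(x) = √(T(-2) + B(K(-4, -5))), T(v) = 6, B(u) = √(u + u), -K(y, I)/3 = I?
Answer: 15*√(6 + √30) ≈ 50.817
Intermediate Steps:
K(y, I) = -3*I
B(u) = √2*√u (B(u) = √(2*u) = √2*√u)
F(x) = √(6 + √30) (F(x) = √(6 + √2*√(-3*(-5))) = √(6 + √2*√15) = √(6 + √30))
F(6)*15 = √(6 + √30)*15 = 15*√(6 + √30)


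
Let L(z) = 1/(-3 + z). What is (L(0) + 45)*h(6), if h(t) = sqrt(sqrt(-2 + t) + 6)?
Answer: 268*sqrt(2)/3 ≈ 126.34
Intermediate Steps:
h(t) = sqrt(6 + sqrt(-2 + t))
(L(0) + 45)*h(6) = (1/(-3 + 0) + 45)*sqrt(6 + sqrt(-2 + 6)) = (1/(-3) + 45)*sqrt(6 + sqrt(4)) = (-1/3 + 45)*sqrt(6 + 2) = 134*sqrt(8)/3 = 134*(2*sqrt(2))/3 = 268*sqrt(2)/3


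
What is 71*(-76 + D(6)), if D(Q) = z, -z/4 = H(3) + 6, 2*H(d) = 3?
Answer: -7526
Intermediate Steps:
H(d) = 3/2 (H(d) = (1/2)*3 = 3/2)
z = -30 (z = -4*(3/2 + 6) = -4*15/2 = -30)
D(Q) = -30
71*(-76 + D(6)) = 71*(-76 - 30) = 71*(-106) = -7526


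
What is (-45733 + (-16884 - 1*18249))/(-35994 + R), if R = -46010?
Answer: 40433/41002 ≈ 0.98612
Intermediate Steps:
(-45733 + (-16884 - 1*18249))/(-35994 + R) = (-45733 + (-16884 - 1*18249))/(-35994 - 46010) = (-45733 + (-16884 - 18249))/(-82004) = (-45733 - 35133)*(-1/82004) = -80866*(-1/82004) = 40433/41002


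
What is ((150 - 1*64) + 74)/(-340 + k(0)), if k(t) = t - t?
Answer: -8/17 ≈ -0.47059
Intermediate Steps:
k(t) = 0
((150 - 1*64) + 74)/(-340 + k(0)) = ((150 - 1*64) + 74)/(-340 + 0) = ((150 - 64) + 74)/(-340) = (86 + 74)*(-1/340) = 160*(-1/340) = -8/17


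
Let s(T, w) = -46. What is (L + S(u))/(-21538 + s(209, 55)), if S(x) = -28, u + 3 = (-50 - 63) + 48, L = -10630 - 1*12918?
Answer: 2947/2698 ≈ 1.0923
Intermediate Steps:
L = -23548 (L = -10630 - 12918 = -23548)
u = -68 (u = -3 + ((-50 - 63) + 48) = -3 + (-113 + 48) = -3 - 65 = -68)
(L + S(u))/(-21538 + s(209, 55)) = (-23548 - 28)/(-21538 - 46) = -23576/(-21584) = -23576*(-1/21584) = 2947/2698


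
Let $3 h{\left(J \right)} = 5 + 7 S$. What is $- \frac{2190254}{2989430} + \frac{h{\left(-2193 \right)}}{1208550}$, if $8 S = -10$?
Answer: $- \frac{211762816679}{289030050120} \approx -0.73267$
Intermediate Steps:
$S = - \frac{5}{4}$ ($S = \frac{1}{8} \left(-10\right) = - \frac{5}{4} \approx -1.25$)
$h{\left(J \right)} = - \frac{5}{4}$ ($h{\left(J \right)} = \frac{5 + 7 \left(- \frac{5}{4}\right)}{3} = \frac{5 - \frac{35}{4}}{3} = \frac{1}{3} \left(- \frac{15}{4}\right) = - \frac{5}{4}$)
$- \frac{2190254}{2989430} + \frac{h{\left(-2193 \right)}}{1208550} = - \frac{2190254}{2989430} - \frac{5}{4 \cdot 1208550} = \left(-2190254\right) \frac{1}{2989430} - \frac{1}{966840} = - \frac{1095127}{1494715} - \frac{1}{966840} = - \frac{211762816679}{289030050120}$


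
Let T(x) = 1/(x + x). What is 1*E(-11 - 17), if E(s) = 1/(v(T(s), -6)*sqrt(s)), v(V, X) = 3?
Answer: -I*sqrt(7)/42 ≈ -0.062994*I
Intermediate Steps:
T(x) = 1/(2*x)
E(s) = 1/(3*sqrt(s))
1*E(-11 - 17) = 1*(1/(3*sqrt(-11 - 17))) = 1*(1/(3*sqrt(-28))) = 1*((-I*sqrt(7)/14)/3) = 1*(-I*sqrt(7)/42) = -I*sqrt(7)/42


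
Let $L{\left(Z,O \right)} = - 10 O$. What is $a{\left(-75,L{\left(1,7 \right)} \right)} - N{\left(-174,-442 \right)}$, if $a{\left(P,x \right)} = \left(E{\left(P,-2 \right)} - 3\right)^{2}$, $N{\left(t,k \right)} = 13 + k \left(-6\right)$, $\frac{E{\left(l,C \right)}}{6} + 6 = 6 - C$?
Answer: $-2584$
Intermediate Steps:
$E{\left(l,C \right)} = - 6 C$ ($E{\left(l,C \right)} = -36 + 6 \left(6 - C\right) = -36 - \left(-36 + 6 C\right) = - 6 C$)
$N{\left(t,k \right)} = 13 - 6 k$
$a{\left(P,x \right)} = 81$ ($a{\left(P,x \right)} = \left(\left(-6\right) \left(-2\right) - 3\right)^{2} = \left(12 - 3\right)^{2} = 9^{2} = 81$)
$a{\left(-75,L{\left(1,7 \right)} \right)} - N{\left(-174,-442 \right)} = 81 - \left(13 - -2652\right) = 81 - \left(13 + 2652\right) = 81 - 2665 = -2584$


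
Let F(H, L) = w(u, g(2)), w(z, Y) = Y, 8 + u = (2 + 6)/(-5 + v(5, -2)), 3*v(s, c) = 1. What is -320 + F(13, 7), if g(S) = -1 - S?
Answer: -323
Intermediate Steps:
v(s, c) = 1/3 (v(s, c) = (1/3)*1 = 1/3)
u = -68/7 (u = -8 + (2 + 6)/(-5 + 1/3) = -8 + 8/(-14/3) = -8 + 8*(-3/14) = -8 - 12/7 = -68/7 ≈ -9.7143)
F(H, L) = -3 (F(H, L) = -1 - 1*2 = -1 - 2 = -3)
-320 + F(13, 7) = -320 - 3 = -323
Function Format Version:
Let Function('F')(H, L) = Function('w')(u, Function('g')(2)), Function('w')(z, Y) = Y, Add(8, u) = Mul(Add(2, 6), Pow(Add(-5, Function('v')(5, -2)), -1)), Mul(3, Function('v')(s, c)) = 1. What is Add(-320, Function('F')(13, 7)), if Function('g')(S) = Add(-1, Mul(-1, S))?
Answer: -323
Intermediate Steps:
Function('v')(s, c) = Rational(1, 3) (Function('v')(s, c) = Mul(Rational(1, 3), 1) = Rational(1, 3))
u = Rational(-68, 7) (u = Add(-8, Mul(Add(2, 6), Pow(Add(-5, Rational(1, 3)), -1))) = Add(-8, Mul(8, Pow(Rational(-14, 3), -1))) = Add(-8, Mul(8, Rational(-3, 14))) = Add(-8, Rational(-12, 7)) = Rational(-68, 7) ≈ -9.7143)
Function('F')(H, L) = -3 (Function('F')(H, L) = Add(-1, Mul(-1, 2)) = Add(-1, -2) = -3)
Add(-320, Function('F')(13, 7)) = Add(-320, -3) = -323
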